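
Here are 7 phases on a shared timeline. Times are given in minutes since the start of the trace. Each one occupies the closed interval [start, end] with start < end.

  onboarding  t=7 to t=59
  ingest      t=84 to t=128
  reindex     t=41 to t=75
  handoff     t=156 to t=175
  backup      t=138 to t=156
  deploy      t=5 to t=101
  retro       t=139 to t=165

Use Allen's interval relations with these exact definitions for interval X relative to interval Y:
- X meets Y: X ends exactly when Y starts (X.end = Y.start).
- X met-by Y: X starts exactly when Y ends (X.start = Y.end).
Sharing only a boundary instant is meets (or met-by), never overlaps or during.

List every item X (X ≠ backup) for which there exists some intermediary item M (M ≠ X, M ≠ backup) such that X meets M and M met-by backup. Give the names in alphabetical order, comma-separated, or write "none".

none

Target backup = [t=138, t=156].
Intermediaries M with M met-by backup: handoff.
Via handoff — items with X meets handoff: none.
Union: none.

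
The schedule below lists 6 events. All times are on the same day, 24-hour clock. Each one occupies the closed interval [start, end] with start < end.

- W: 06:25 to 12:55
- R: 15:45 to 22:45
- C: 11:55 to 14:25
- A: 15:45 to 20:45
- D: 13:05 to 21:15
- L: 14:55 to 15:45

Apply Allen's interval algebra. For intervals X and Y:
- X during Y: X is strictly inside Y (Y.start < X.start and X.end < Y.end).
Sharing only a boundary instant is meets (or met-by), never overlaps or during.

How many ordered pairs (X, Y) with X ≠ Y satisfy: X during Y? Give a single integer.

2

Checking all 30 ordered pairs for relation 'during'; matching pairs in alphabetical order:
(A, D): A during D ✓
(L, D): L during D ✓
Count: 2.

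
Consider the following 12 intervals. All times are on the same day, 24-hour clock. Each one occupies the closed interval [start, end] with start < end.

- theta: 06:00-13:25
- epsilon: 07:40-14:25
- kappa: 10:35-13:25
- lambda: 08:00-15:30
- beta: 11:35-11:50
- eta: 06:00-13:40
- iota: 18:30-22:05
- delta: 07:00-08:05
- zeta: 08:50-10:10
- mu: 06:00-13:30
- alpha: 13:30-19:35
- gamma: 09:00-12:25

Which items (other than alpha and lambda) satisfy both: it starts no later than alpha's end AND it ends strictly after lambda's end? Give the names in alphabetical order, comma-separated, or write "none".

iota

Conditions: its start is no later than alpha's end (X.start <= 19:35) AND its end is strictly after lambda's end (X.end > 15:30).
beta: start 11:35 <= 19:35? ✓; end 11:50 > 15:30? ✗ → no.
delta: start 07:00 <= 19:35? ✓; end 08:05 > 15:30? ✗ → no.
epsilon: start 07:40 <= 19:35? ✓; end 14:25 > 15:30? ✗ → no.
eta: start 06:00 <= 19:35? ✓; end 13:40 > 15:30? ✗ → no.
gamma: start 09:00 <= 19:35? ✓; end 12:25 > 15:30? ✗ → no.
iota: start 18:30 <= 19:35? ✓; end 22:05 > 15:30? ✓ → yes.
kappa: start 10:35 <= 19:35? ✓; end 13:25 > 15:30? ✗ → no.
mu: start 06:00 <= 19:35? ✓; end 13:30 > 15:30? ✗ → no.
theta: start 06:00 <= 19:35? ✓; end 13:25 > 15:30? ✗ → no.
zeta: start 08:50 <= 19:35? ✓; end 10:10 > 15:30? ✗ → no.
Result: iota.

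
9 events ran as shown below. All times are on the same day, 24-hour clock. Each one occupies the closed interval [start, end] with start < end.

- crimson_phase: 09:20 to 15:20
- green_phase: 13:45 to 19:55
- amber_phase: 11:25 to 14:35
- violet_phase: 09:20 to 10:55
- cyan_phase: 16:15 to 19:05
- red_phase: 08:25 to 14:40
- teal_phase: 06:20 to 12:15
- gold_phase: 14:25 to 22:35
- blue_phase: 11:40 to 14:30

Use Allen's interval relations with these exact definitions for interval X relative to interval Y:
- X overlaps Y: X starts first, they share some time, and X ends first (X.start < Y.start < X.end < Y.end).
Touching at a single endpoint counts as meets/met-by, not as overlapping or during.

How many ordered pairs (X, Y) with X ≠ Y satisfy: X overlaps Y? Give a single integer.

Checking all 72 ordered pairs for relation 'overlaps'; matching pairs in alphabetical order:
(amber_phase, gold_phase): amber_phase overlaps gold_phase ✓
(amber_phase, green_phase): amber_phase overlaps green_phase ✓
(blue_phase, gold_phase): blue_phase overlaps gold_phase ✓
(blue_phase, green_phase): blue_phase overlaps green_phase ✓
(crimson_phase, gold_phase): crimson_phase overlaps gold_phase ✓
(crimson_phase, green_phase): crimson_phase overlaps green_phase ✓
(green_phase, gold_phase): green_phase overlaps gold_phase ✓
(red_phase, crimson_phase): red_phase overlaps crimson_phase ✓
(red_phase, gold_phase): red_phase overlaps gold_phase ✓
(red_phase, green_phase): red_phase overlaps green_phase ✓
(teal_phase, amber_phase): teal_phase overlaps amber_phase ✓
(teal_phase, blue_phase): teal_phase overlaps blue_phase ✓
(teal_phase, crimson_phase): teal_phase overlaps crimson_phase ✓
(teal_phase, red_phase): teal_phase overlaps red_phase ✓
Count: 14.

14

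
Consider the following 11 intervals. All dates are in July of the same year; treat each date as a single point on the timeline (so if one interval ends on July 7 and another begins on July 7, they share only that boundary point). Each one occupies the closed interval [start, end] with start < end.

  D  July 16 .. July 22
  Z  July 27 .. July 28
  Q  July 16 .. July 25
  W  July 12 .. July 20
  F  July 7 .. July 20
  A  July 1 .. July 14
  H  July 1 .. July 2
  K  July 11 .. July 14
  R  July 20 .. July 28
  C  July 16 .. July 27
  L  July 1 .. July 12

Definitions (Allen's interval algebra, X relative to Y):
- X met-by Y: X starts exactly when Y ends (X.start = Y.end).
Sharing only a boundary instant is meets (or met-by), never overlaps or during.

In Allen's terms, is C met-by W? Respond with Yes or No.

No

C = [July 16, July 27], W = [July 12, July 20].
Actual relation of C to W: overlapped-by.
Asked whether 'met-by' holds → No.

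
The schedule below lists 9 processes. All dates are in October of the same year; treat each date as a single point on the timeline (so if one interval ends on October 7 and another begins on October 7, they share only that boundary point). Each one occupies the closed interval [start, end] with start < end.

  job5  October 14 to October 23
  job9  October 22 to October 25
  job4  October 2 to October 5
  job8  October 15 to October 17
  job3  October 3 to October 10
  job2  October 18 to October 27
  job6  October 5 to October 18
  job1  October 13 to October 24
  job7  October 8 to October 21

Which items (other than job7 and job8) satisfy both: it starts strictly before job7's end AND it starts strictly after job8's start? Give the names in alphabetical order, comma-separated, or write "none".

job2

Conditions: its start is strictly before job7's end (X.start < October 21) AND its start is strictly after job8's start (X.start > October 15).
job1: start October 13 < October 21? ✓; start October 13 > October 15? ✗ → no.
job2: start October 18 < October 21? ✓; start October 18 > October 15? ✓ → yes.
job3: start October 3 < October 21? ✓; start October 3 > October 15? ✗ → no.
job4: start October 2 < October 21? ✓; start October 2 > October 15? ✗ → no.
job5: start October 14 < October 21? ✓; start October 14 > October 15? ✗ → no.
job6: start October 5 < October 21? ✓; start October 5 > October 15? ✗ → no.
job9: start October 22 < October 21? ✗; start October 22 > October 15? ✓ → no.
Result: job2.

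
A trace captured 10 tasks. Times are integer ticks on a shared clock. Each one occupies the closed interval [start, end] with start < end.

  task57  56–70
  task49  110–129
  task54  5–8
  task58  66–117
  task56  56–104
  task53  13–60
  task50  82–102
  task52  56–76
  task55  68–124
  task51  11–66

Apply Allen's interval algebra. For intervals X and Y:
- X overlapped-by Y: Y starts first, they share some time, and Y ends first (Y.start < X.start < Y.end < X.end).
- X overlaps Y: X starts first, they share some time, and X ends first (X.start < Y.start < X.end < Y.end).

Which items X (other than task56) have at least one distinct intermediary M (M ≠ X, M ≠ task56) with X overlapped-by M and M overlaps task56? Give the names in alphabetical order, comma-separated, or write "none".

Target task56 = [56, 104].
Intermediaries M with M overlaps task56: task51, task53.
Via task51 — items with X overlapped-by task51: task52, task57.
Via task53 — items with X overlapped-by task53: task52, task57.
Union: task52, task57.

task52, task57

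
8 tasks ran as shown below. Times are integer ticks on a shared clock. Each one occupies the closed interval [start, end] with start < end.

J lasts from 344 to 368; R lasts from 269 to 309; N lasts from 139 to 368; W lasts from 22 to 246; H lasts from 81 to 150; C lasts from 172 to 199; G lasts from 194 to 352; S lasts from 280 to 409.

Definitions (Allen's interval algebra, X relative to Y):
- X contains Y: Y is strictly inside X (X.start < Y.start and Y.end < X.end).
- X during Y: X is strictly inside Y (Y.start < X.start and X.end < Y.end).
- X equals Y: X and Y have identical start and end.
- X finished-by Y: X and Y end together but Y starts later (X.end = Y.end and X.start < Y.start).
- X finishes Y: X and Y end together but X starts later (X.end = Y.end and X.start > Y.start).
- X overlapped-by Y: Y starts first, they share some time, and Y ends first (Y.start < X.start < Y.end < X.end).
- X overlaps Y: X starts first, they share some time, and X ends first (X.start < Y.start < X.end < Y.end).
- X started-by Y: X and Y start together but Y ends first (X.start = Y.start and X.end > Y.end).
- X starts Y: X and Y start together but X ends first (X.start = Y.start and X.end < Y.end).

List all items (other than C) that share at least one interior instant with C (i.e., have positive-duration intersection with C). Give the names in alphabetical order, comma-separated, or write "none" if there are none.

Target C = [172, 199].
G [194, 352] → overlapped-by → yes.
H [81, 150] → before → no.
J [344, 368] → after → no.
N [139, 368] → contains → yes.
R [269, 309] → after → no.
S [280, 409] → after → no.
W [22, 246] → contains → yes.
Result: G, N, W.

G, N, W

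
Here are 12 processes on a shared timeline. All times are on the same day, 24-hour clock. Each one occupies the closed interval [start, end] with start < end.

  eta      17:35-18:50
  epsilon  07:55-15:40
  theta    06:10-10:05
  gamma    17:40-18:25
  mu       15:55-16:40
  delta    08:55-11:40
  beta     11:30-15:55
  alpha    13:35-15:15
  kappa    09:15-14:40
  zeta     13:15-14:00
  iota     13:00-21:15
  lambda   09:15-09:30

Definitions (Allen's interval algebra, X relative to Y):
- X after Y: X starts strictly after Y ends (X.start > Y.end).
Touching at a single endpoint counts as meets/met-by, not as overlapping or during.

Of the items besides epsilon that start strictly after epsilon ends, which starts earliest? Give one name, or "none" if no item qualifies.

mu

Target epsilon = [07:55, 15:40].
alpha [13:35, 15:15] → during → excluded.
beta [11:30, 15:55] → overlapped-by → excluded.
delta [08:55, 11:40] → during → excluded.
eta [17:35, 18:50] → after → candidate.
gamma [17:40, 18:25] → after → candidate.
iota [13:00, 21:15] → overlapped-by → excluded.
kappa [09:15, 14:40] → during → excluded.
lambda [09:15, 09:30] → during → excluded.
mu [15:55, 16:40] → after → candidate.
theta [06:10, 10:05] → overlaps → excluded.
zeta [13:15, 14:00] → during → excluded.
Among candidates, earliest start is 15:55 → mu.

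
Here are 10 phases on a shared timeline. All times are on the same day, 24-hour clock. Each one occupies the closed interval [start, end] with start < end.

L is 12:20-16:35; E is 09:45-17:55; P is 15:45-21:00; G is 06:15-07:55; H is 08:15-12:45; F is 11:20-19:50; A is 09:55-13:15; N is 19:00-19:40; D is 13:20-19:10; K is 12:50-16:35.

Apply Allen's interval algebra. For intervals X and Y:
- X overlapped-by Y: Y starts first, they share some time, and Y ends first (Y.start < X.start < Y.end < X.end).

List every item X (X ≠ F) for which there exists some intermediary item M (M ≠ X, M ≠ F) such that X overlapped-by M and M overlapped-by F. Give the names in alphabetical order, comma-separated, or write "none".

none

Target F = [11:20, 19:50].
Intermediaries M with M overlapped-by F: P.
Via P — items with X overlapped-by P: none.
Union: none.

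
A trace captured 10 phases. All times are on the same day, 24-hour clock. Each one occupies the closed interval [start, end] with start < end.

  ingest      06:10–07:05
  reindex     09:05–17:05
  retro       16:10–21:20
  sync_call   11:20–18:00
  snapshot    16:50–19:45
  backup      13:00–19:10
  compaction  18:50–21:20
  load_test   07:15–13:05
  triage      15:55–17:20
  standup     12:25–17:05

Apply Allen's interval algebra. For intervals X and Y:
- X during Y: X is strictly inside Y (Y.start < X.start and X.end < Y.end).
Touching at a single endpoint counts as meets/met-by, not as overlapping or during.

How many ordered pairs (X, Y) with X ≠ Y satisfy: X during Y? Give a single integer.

Checking all 90 ordered pairs for relation 'during'; matching pairs in alphabetical order:
(snapshot, retro): snapshot during retro ✓
(standup, sync_call): standup during sync_call ✓
(triage, backup): triage during backup ✓
(triage, sync_call): triage during sync_call ✓
Count: 4.

4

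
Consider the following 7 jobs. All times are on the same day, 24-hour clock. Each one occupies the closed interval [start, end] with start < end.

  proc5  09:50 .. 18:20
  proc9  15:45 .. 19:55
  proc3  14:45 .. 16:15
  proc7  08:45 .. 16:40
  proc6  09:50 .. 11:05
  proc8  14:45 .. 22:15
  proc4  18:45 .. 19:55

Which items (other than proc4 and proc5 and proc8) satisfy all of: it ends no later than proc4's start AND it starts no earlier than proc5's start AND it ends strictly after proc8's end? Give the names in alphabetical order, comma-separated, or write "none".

Conditions: its end is no later than proc4's start (X.end <= 18:45) AND its start is no earlier than proc5's start (X.start >= 09:50) AND its end is strictly after proc8's end (X.end > 22:15).
proc3: end 16:15 <= 18:45? ✓; start 14:45 >= 09:50? ✓; end 16:15 > 22:15? ✗ → no.
proc6: end 11:05 <= 18:45? ✓; start 09:50 >= 09:50? ✓; end 11:05 > 22:15? ✗ → no.
proc7: end 16:40 <= 18:45? ✓; start 08:45 >= 09:50? ✗; end 16:40 > 22:15? ✗ → no.
proc9: end 19:55 <= 18:45? ✗; start 15:45 >= 09:50? ✓; end 19:55 > 22:15? ✗ → no.
Result: none.

none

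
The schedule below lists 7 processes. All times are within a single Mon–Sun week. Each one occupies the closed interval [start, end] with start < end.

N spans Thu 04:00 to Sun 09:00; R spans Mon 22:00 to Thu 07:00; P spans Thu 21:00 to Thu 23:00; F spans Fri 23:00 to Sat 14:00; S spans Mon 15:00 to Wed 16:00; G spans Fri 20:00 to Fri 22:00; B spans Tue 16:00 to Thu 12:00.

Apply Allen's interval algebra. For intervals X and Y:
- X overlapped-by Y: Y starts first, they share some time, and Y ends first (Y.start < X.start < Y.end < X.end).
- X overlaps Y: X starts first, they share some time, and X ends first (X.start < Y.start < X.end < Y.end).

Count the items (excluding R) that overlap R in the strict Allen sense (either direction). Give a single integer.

Target R = [Mon 22:00, Thu 07:00].
B [Tue 16:00, Thu 12:00] → overlapped-by → counts.
F [Fri 23:00, Sat 14:00] → after → no.
G [Fri 20:00, Fri 22:00] → after → no.
N [Thu 04:00, Sun 09:00] → overlapped-by → counts.
P [Thu 21:00, Thu 23:00] → after → no.
S [Mon 15:00, Wed 16:00] → overlaps → counts.
Total: 3.

3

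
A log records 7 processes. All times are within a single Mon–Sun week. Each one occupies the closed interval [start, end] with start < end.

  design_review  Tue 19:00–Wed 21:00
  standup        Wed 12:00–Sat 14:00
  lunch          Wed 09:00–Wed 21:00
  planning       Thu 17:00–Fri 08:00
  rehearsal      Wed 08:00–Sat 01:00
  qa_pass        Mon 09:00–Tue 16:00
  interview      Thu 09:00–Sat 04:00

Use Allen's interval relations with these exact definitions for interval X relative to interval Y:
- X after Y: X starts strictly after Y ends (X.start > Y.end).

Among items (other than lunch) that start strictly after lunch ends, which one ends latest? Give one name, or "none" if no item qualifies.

Target lunch = [Wed 09:00, Wed 21:00].
design_review [Tue 19:00, Wed 21:00] → finished-by → excluded.
interview [Thu 09:00, Sat 04:00] → after → candidate.
planning [Thu 17:00, Fri 08:00] → after → candidate.
qa_pass [Mon 09:00, Tue 16:00] → before → excluded.
rehearsal [Wed 08:00, Sat 01:00] → contains → excluded.
standup [Wed 12:00, Sat 14:00] → overlapped-by → excluded.
Among candidates, latest end is Sat 04:00 → interview.

interview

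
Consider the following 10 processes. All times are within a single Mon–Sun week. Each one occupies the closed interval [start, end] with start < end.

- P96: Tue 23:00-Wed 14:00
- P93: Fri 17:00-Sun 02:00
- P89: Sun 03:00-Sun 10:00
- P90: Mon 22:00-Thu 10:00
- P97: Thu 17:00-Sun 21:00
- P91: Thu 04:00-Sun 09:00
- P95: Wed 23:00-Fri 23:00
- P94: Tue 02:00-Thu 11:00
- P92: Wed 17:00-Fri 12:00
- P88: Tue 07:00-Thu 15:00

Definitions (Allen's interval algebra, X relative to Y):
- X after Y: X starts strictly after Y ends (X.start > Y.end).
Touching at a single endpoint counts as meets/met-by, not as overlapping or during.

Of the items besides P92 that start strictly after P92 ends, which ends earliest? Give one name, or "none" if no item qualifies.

Target P92 = [Wed 17:00, Fri 12:00].
P88 [Tue 07:00, Thu 15:00] → overlaps → excluded.
P89 [Sun 03:00, Sun 10:00] → after → candidate.
P90 [Mon 22:00, Thu 10:00] → overlaps → excluded.
P91 [Thu 04:00, Sun 09:00] → overlapped-by → excluded.
P93 [Fri 17:00, Sun 02:00] → after → candidate.
P94 [Tue 02:00, Thu 11:00] → overlaps → excluded.
P95 [Wed 23:00, Fri 23:00] → overlapped-by → excluded.
P96 [Tue 23:00, Wed 14:00] → before → excluded.
P97 [Thu 17:00, Sun 21:00] → overlapped-by → excluded.
Among candidates, earliest end is Sun 02:00 → P93.

P93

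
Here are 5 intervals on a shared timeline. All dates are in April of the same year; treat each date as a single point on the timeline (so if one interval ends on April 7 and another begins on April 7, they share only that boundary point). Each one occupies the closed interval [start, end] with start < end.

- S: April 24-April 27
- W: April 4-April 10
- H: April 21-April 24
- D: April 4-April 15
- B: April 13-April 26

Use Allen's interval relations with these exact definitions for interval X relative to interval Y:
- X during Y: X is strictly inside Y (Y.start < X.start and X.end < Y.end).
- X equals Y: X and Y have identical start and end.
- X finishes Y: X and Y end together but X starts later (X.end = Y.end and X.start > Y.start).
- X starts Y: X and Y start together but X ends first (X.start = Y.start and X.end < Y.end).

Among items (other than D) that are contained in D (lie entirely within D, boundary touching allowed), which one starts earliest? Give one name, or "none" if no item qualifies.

Target D = [April 4, April 15].
B [April 13, April 26] → overlapped-by → excluded.
H [April 21, April 24] → after → excluded.
S [April 24, April 27] → after → excluded.
W [April 4, April 10] → starts → candidate.
Among candidates, earliest start is April 4 → W.

W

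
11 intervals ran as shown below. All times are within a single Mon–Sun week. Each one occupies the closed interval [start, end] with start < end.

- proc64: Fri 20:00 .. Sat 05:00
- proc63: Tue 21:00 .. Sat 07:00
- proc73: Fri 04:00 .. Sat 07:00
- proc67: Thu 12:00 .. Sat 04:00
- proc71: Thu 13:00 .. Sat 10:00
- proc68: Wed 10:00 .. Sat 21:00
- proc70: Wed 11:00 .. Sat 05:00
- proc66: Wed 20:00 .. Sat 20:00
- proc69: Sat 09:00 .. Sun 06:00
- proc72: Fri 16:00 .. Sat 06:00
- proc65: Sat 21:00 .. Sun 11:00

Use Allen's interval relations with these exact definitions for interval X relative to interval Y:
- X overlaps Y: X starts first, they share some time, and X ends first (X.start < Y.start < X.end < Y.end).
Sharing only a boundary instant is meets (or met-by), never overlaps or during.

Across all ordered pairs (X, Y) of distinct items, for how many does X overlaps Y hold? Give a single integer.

15

Checking all 110 ordered pairs for relation 'overlaps'; matching pairs in alphabetical order:
(proc63, proc66): proc63 overlaps proc66 ✓
(proc63, proc68): proc63 overlaps proc68 ✓
(proc63, proc71): proc63 overlaps proc71 ✓
(proc66, proc69): proc66 overlaps proc69 ✓
(proc67, proc64): proc67 overlaps proc64 ✓
(proc67, proc71): proc67 overlaps proc71 ✓
(proc67, proc72): proc67 overlaps proc72 ✓
(proc67, proc73): proc67 overlaps proc73 ✓
(proc68, proc69): proc68 overlaps proc69 ✓
(proc69, proc65): proc69 overlaps proc65 ✓
(proc70, proc66): proc70 overlaps proc66 ✓
(proc70, proc71): proc70 overlaps proc71 ✓
(proc70, proc72): proc70 overlaps proc72 ✓
(proc70, proc73): proc70 overlaps proc73 ✓
(proc71, proc69): proc71 overlaps proc69 ✓
Count: 15.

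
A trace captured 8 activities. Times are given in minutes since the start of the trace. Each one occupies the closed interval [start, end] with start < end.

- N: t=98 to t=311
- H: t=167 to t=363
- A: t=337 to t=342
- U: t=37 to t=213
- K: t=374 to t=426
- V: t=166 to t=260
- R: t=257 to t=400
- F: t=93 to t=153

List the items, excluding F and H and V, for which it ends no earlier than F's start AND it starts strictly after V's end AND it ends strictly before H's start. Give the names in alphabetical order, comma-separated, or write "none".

Conditions: its end is no earlier than F's start (X.end >= t=93) AND its start is strictly after V's end (X.start > t=260) AND its end is strictly before H's start (X.end < t=167).
A: end t=342 >= t=93? ✓; start t=337 > t=260? ✓; end t=342 < t=167? ✗ → no.
K: end t=426 >= t=93? ✓; start t=374 > t=260? ✓; end t=426 < t=167? ✗ → no.
N: end t=311 >= t=93? ✓; start t=98 > t=260? ✗; end t=311 < t=167? ✗ → no.
R: end t=400 >= t=93? ✓; start t=257 > t=260? ✗; end t=400 < t=167? ✗ → no.
U: end t=213 >= t=93? ✓; start t=37 > t=260? ✗; end t=213 < t=167? ✗ → no.
Result: none.

none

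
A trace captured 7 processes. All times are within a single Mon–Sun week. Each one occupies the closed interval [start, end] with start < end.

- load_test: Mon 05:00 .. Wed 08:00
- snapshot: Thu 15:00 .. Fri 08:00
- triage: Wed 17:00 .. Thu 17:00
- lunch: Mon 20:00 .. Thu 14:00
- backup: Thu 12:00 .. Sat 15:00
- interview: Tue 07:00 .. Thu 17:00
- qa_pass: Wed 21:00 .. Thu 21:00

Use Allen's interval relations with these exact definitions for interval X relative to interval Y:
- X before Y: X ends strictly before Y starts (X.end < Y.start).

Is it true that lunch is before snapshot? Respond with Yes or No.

Yes

lunch = [Mon 20:00, Thu 14:00], snapshot = [Thu 15:00, Fri 08:00].
Actual relation of lunch to snapshot: before.
Asked whether 'before' holds → Yes.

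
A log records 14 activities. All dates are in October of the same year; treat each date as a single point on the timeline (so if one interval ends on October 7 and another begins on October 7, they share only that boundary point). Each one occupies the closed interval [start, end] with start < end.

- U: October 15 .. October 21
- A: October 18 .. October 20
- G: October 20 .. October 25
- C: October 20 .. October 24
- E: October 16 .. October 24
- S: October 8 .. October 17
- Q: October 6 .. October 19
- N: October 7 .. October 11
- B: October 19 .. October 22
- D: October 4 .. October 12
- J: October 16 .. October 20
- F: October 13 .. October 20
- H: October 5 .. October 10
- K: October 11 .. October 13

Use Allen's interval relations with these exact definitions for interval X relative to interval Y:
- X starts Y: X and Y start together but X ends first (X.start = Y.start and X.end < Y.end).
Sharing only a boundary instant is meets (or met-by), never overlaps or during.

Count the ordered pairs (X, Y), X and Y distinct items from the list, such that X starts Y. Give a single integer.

2

Checking all 182 ordered pairs for relation 'starts'; matching pairs in alphabetical order:
(C, G): C starts G ✓
(J, E): J starts E ✓
Count: 2.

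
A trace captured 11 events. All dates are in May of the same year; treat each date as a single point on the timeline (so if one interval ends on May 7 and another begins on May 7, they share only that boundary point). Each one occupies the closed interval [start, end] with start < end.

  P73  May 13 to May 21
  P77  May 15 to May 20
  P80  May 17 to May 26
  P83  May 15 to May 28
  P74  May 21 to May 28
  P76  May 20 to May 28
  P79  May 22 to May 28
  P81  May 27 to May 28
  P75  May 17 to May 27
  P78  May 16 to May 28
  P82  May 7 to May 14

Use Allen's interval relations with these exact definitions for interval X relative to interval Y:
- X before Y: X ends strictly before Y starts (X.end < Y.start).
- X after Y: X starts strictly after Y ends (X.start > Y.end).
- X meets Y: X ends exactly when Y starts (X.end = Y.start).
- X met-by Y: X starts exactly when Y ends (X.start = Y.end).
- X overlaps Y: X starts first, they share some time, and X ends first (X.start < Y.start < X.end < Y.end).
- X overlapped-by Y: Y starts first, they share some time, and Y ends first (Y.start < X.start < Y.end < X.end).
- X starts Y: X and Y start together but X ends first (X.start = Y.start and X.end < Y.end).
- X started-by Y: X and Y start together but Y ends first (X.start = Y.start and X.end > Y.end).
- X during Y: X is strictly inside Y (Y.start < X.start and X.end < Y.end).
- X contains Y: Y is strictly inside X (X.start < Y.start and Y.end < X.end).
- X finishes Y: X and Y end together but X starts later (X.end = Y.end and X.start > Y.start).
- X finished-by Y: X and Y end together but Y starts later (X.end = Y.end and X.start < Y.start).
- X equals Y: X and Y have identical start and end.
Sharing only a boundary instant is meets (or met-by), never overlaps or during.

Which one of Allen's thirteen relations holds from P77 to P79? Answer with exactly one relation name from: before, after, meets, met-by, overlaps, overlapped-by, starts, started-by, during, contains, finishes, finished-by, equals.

before

P77 = [May 15, May 20]; P79 = [May 22, May 28].
Compare endpoints: P77.start < P79.start, P77.start < P79.end, P77.end < P79.start, P77.end < P79.end.
That pattern is 'before'.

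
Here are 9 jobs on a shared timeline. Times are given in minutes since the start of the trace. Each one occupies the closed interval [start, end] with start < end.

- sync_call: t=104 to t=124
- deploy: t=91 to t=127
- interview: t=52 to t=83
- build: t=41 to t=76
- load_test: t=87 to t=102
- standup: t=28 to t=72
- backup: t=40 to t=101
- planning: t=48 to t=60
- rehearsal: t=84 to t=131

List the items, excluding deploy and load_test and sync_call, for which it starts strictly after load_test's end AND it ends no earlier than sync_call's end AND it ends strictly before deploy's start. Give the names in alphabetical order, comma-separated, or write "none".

none

Conditions: its start is strictly after load_test's end (X.start > t=102) AND its end is no earlier than sync_call's end (X.end >= t=124) AND its end is strictly before deploy's start (X.end < t=91).
backup: start t=40 > t=102? ✗; end t=101 >= t=124? ✗; end t=101 < t=91? ✗ → no.
build: start t=41 > t=102? ✗; end t=76 >= t=124? ✗; end t=76 < t=91? ✓ → no.
interview: start t=52 > t=102? ✗; end t=83 >= t=124? ✗; end t=83 < t=91? ✓ → no.
planning: start t=48 > t=102? ✗; end t=60 >= t=124? ✗; end t=60 < t=91? ✓ → no.
rehearsal: start t=84 > t=102? ✗; end t=131 >= t=124? ✓; end t=131 < t=91? ✗ → no.
standup: start t=28 > t=102? ✗; end t=72 >= t=124? ✗; end t=72 < t=91? ✓ → no.
Result: none.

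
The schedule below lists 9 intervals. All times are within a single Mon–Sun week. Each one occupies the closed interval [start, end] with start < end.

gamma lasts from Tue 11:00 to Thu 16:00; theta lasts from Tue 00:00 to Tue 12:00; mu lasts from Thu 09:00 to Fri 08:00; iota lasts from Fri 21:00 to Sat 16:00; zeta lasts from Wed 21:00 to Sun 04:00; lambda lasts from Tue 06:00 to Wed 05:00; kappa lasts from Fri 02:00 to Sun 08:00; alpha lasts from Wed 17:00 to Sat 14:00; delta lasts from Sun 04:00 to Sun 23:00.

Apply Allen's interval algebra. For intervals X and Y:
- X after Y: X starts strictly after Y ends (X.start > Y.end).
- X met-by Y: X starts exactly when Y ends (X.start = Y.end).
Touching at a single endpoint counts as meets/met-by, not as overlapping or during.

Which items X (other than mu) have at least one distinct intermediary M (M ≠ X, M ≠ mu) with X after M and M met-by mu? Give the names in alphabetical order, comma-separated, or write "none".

none

Target mu = [Thu 09:00, Fri 08:00].
Intermediaries M with M met-by mu: none.
Union: none.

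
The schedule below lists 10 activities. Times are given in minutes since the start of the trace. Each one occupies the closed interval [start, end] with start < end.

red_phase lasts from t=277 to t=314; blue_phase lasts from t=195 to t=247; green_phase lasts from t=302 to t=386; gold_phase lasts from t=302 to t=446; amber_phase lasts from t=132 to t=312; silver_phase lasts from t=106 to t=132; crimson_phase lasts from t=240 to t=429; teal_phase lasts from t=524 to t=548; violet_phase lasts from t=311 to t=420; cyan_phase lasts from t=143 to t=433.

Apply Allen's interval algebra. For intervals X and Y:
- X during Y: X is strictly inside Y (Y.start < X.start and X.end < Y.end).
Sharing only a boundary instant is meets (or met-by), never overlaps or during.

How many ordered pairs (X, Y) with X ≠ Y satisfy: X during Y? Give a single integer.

Checking all 90 ordered pairs for relation 'during'; matching pairs in alphabetical order:
(blue_phase, amber_phase): blue_phase during amber_phase ✓
(blue_phase, cyan_phase): blue_phase during cyan_phase ✓
(crimson_phase, cyan_phase): crimson_phase during cyan_phase ✓
(green_phase, crimson_phase): green_phase during crimson_phase ✓
(green_phase, cyan_phase): green_phase during cyan_phase ✓
(red_phase, crimson_phase): red_phase during crimson_phase ✓
(red_phase, cyan_phase): red_phase during cyan_phase ✓
(violet_phase, crimson_phase): violet_phase during crimson_phase ✓
(violet_phase, cyan_phase): violet_phase during cyan_phase ✓
(violet_phase, gold_phase): violet_phase during gold_phase ✓
Count: 10.

10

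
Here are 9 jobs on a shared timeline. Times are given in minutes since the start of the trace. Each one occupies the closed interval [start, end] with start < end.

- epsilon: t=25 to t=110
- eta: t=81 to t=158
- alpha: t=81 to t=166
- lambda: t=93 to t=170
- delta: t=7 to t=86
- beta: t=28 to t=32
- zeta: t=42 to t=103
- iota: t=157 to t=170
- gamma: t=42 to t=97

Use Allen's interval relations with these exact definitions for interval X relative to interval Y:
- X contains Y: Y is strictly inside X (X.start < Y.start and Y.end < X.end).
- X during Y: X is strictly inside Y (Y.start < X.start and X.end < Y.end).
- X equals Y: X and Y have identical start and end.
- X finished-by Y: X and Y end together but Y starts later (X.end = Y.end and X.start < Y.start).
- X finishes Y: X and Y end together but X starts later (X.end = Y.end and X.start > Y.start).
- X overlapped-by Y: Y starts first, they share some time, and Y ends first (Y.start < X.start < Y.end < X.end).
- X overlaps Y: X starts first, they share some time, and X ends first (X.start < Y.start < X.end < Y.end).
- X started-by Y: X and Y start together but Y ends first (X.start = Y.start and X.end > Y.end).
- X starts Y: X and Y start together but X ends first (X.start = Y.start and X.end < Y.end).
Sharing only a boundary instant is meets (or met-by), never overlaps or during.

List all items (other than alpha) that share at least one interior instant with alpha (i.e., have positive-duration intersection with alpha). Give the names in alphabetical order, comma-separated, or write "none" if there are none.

delta, epsilon, eta, gamma, iota, lambda, zeta

Target alpha = [t=81, t=166].
beta [t=28, t=32] → before → no.
delta [t=7, t=86] → overlaps → yes.
epsilon [t=25, t=110] → overlaps → yes.
eta [t=81, t=158] → starts → yes.
gamma [t=42, t=97] → overlaps → yes.
iota [t=157, t=170] → overlapped-by → yes.
lambda [t=93, t=170] → overlapped-by → yes.
zeta [t=42, t=103] → overlaps → yes.
Result: delta, epsilon, eta, gamma, iota, lambda, zeta.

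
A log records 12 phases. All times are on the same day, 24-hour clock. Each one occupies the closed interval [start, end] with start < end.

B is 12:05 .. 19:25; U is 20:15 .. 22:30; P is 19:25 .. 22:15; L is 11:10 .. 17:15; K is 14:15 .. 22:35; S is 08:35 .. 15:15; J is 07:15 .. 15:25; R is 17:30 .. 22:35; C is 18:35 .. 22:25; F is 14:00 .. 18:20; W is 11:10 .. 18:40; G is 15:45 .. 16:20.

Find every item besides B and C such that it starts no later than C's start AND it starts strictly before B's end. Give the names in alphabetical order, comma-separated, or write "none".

F, G, J, K, L, R, S, W

Conditions: its start is no later than C's start (X.start <= 18:35) AND its start is strictly before B's end (X.start < 19:25).
F: start 14:00 <= 18:35? ✓; start 14:00 < 19:25? ✓ → yes.
G: start 15:45 <= 18:35? ✓; start 15:45 < 19:25? ✓ → yes.
J: start 07:15 <= 18:35? ✓; start 07:15 < 19:25? ✓ → yes.
K: start 14:15 <= 18:35? ✓; start 14:15 < 19:25? ✓ → yes.
L: start 11:10 <= 18:35? ✓; start 11:10 < 19:25? ✓ → yes.
P: start 19:25 <= 18:35? ✗; start 19:25 < 19:25? ✗ → no.
R: start 17:30 <= 18:35? ✓; start 17:30 < 19:25? ✓ → yes.
S: start 08:35 <= 18:35? ✓; start 08:35 < 19:25? ✓ → yes.
U: start 20:15 <= 18:35? ✗; start 20:15 < 19:25? ✗ → no.
W: start 11:10 <= 18:35? ✓; start 11:10 < 19:25? ✓ → yes.
Result: F, G, J, K, L, R, S, W.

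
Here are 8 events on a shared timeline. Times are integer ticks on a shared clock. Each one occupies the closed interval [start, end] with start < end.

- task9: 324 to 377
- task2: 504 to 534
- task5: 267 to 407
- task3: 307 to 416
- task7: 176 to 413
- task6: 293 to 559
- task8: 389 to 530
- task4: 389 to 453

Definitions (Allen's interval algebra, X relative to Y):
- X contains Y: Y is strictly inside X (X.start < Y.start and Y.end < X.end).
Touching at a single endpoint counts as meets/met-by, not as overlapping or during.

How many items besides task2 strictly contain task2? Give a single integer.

1

Target task2 = [504, 534].
task3 [307, 416] → before → no.
task4 [389, 453] → before → no.
task5 [267, 407] → before → no.
task6 [293, 559] → contains → counts.
task7 [176, 413] → before → no.
task8 [389, 530] → overlaps → no.
task9 [324, 377] → before → no.
Total: 1.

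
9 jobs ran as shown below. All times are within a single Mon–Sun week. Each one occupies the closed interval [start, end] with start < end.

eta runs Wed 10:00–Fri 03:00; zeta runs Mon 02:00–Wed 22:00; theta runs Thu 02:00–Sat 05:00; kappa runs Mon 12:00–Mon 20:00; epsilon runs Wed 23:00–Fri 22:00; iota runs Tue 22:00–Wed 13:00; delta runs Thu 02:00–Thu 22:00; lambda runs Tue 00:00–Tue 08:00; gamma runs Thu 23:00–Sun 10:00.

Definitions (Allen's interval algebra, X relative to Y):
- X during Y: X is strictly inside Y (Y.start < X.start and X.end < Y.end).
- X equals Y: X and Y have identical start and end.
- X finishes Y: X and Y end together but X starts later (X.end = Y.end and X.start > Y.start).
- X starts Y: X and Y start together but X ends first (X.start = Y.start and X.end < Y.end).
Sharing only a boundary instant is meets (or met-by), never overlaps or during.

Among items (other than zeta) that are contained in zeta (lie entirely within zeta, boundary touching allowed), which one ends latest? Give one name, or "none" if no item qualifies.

iota

Target zeta = [Mon 02:00, Wed 22:00].
delta [Thu 02:00, Thu 22:00] → after → excluded.
epsilon [Wed 23:00, Fri 22:00] → after → excluded.
eta [Wed 10:00, Fri 03:00] → overlapped-by → excluded.
gamma [Thu 23:00, Sun 10:00] → after → excluded.
iota [Tue 22:00, Wed 13:00] → during → candidate.
kappa [Mon 12:00, Mon 20:00] → during → candidate.
lambda [Tue 00:00, Tue 08:00] → during → candidate.
theta [Thu 02:00, Sat 05:00] → after → excluded.
Among candidates, latest end is Wed 13:00 → iota.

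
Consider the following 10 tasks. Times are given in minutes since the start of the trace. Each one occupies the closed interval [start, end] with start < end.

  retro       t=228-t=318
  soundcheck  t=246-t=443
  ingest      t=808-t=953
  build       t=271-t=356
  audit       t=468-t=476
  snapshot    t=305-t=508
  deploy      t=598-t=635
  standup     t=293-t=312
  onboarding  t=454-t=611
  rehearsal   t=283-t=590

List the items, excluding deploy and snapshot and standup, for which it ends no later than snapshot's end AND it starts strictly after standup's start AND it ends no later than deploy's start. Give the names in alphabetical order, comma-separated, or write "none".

audit

Conditions: its end is no later than snapshot's end (X.end <= t=508) AND its start is strictly after standup's start (X.start > t=293) AND its end is no later than deploy's start (X.end <= t=598).
audit: end t=476 <= t=508? ✓; start t=468 > t=293? ✓; end t=476 <= t=598? ✓ → yes.
build: end t=356 <= t=508? ✓; start t=271 > t=293? ✗; end t=356 <= t=598? ✓ → no.
ingest: end t=953 <= t=508? ✗; start t=808 > t=293? ✓; end t=953 <= t=598? ✗ → no.
onboarding: end t=611 <= t=508? ✗; start t=454 > t=293? ✓; end t=611 <= t=598? ✗ → no.
rehearsal: end t=590 <= t=508? ✗; start t=283 > t=293? ✗; end t=590 <= t=598? ✓ → no.
retro: end t=318 <= t=508? ✓; start t=228 > t=293? ✗; end t=318 <= t=598? ✓ → no.
soundcheck: end t=443 <= t=508? ✓; start t=246 > t=293? ✗; end t=443 <= t=598? ✓ → no.
Result: audit.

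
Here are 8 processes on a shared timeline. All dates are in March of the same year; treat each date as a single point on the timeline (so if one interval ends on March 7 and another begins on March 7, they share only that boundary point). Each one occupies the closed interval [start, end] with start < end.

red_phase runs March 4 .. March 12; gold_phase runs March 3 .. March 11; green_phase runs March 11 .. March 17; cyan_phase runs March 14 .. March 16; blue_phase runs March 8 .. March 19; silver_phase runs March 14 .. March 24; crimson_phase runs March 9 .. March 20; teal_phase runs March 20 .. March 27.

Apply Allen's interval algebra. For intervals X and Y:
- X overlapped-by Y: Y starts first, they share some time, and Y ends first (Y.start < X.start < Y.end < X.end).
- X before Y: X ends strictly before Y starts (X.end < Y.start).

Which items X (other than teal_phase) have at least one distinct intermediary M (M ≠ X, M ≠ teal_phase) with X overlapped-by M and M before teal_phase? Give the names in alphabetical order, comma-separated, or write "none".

blue_phase, crimson_phase, green_phase, red_phase, silver_phase

Target teal_phase = [March 20, March 27].
Intermediaries M with M before teal_phase: blue_phase, cyan_phase, gold_phase, green_phase, red_phase.
Via blue_phase — items with X overlapped-by blue_phase: crimson_phase, silver_phase.
Via cyan_phase — items with X overlapped-by cyan_phase: none.
Via gold_phase — items with X overlapped-by gold_phase: blue_phase, crimson_phase, red_phase.
Via green_phase — items with X overlapped-by green_phase: silver_phase.
Via red_phase — items with X overlapped-by red_phase: blue_phase, crimson_phase, green_phase.
Union: blue_phase, crimson_phase, green_phase, red_phase, silver_phase.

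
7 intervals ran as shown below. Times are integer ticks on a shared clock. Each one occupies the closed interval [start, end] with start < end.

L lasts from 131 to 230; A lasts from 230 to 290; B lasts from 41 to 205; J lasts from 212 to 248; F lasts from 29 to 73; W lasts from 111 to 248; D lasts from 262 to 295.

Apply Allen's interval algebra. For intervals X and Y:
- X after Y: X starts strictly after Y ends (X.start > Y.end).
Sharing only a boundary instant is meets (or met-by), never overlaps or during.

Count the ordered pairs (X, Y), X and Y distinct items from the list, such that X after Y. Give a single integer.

11

Checking all 42 ordered pairs for relation 'after'; matching pairs in alphabetical order:
(A, B): A after B ✓
(A, F): A after F ✓
(D, B): D after B ✓
(D, F): D after F ✓
(D, J): D after J ✓
(D, L): D after L ✓
(D, W): D after W ✓
(J, B): J after B ✓
(J, F): J after F ✓
(L, F): L after F ✓
(W, F): W after F ✓
Count: 11.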